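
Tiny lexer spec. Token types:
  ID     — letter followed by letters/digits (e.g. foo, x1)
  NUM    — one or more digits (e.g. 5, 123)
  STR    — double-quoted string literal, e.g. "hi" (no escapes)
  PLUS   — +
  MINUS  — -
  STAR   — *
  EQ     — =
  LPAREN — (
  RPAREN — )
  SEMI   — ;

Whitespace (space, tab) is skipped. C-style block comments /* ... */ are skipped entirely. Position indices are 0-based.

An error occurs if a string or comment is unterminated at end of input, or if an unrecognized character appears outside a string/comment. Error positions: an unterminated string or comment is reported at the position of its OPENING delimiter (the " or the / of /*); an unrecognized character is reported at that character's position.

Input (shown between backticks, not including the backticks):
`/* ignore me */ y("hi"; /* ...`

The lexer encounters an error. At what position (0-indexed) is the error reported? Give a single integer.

Answer: 24

Derivation:
pos=0: enter COMMENT mode (saw '/*')
exit COMMENT mode (now at pos=15)
pos=16: emit ID 'y' (now at pos=17)
pos=17: emit LPAREN '('
pos=18: enter STRING mode
pos=18: emit STR "hi" (now at pos=22)
pos=22: emit SEMI ';'
pos=24: enter COMMENT mode (saw '/*')
pos=24: ERROR — unterminated comment (reached EOF)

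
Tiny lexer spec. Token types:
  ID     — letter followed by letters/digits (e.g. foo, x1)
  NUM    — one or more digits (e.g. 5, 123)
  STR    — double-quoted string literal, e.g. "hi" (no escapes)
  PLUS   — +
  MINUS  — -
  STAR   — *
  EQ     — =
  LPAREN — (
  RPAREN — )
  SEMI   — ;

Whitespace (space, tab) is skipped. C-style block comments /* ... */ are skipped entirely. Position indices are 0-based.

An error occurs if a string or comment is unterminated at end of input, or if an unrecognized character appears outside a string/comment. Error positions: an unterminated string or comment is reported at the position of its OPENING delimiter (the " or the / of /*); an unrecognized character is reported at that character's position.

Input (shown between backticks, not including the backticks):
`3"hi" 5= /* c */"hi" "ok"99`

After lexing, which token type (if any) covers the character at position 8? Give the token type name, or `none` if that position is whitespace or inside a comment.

Answer: none

Derivation:
pos=0: emit NUM '3' (now at pos=1)
pos=1: enter STRING mode
pos=1: emit STR "hi" (now at pos=5)
pos=6: emit NUM '5' (now at pos=7)
pos=7: emit EQ '='
pos=9: enter COMMENT mode (saw '/*')
exit COMMENT mode (now at pos=16)
pos=16: enter STRING mode
pos=16: emit STR "hi" (now at pos=20)
pos=21: enter STRING mode
pos=21: emit STR "ok" (now at pos=25)
pos=25: emit NUM '99' (now at pos=27)
DONE. 7 tokens: [NUM, STR, NUM, EQ, STR, STR, NUM]
Position 8: char is ' ' -> none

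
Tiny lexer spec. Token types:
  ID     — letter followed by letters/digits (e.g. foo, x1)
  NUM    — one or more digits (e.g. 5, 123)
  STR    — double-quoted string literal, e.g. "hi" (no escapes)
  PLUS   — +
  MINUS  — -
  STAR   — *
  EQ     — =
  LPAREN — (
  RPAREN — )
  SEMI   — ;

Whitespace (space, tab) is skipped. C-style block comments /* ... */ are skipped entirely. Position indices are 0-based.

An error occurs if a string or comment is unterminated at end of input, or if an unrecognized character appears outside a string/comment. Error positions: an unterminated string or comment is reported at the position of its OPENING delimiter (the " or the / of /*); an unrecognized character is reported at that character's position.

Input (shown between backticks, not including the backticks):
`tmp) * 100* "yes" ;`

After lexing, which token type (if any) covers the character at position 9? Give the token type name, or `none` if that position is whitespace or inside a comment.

Answer: NUM

Derivation:
pos=0: emit ID 'tmp' (now at pos=3)
pos=3: emit RPAREN ')'
pos=5: emit STAR '*'
pos=7: emit NUM '100' (now at pos=10)
pos=10: emit STAR '*'
pos=12: enter STRING mode
pos=12: emit STR "yes" (now at pos=17)
pos=18: emit SEMI ';'
DONE. 7 tokens: [ID, RPAREN, STAR, NUM, STAR, STR, SEMI]
Position 9: char is '0' -> NUM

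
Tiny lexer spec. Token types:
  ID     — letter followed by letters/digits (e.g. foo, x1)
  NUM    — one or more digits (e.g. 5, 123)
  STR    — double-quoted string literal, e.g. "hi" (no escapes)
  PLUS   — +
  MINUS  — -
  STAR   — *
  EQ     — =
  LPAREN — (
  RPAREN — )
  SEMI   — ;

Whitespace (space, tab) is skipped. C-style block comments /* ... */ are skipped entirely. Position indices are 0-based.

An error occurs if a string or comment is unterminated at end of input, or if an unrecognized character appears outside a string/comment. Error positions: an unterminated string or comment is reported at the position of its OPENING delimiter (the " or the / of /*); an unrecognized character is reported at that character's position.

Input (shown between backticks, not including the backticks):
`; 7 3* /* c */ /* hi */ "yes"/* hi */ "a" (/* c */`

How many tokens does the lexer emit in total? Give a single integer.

pos=0: emit SEMI ';'
pos=2: emit NUM '7' (now at pos=3)
pos=4: emit NUM '3' (now at pos=5)
pos=5: emit STAR '*'
pos=7: enter COMMENT mode (saw '/*')
exit COMMENT mode (now at pos=14)
pos=15: enter COMMENT mode (saw '/*')
exit COMMENT mode (now at pos=23)
pos=24: enter STRING mode
pos=24: emit STR "yes" (now at pos=29)
pos=29: enter COMMENT mode (saw '/*')
exit COMMENT mode (now at pos=37)
pos=38: enter STRING mode
pos=38: emit STR "a" (now at pos=41)
pos=42: emit LPAREN '('
pos=43: enter COMMENT mode (saw '/*')
exit COMMENT mode (now at pos=50)
DONE. 7 tokens: [SEMI, NUM, NUM, STAR, STR, STR, LPAREN]

Answer: 7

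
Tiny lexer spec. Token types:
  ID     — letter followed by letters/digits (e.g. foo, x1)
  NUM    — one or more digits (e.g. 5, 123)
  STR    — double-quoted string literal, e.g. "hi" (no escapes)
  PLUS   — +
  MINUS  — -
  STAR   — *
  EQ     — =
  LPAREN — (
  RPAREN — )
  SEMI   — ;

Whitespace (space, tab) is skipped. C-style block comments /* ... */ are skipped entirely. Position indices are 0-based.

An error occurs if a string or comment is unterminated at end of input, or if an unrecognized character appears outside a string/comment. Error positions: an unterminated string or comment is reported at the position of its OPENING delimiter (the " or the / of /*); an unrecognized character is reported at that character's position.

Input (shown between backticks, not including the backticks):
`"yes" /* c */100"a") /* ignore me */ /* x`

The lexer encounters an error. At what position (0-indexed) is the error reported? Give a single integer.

pos=0: enter STRING mode
pos=0: emit STR "yes" (now at pos=5)
pos=6: enter COMMENT mode (saw '/*')
exit COMMENT mode (now at pos=13)
pos=13: emit NUM '100' (now at pos=16)
pos=16: enter STRING mode
pos=16: emit STR "a" (now at pos=19)
pos=19: emit RPAREN ')'
pos=21: enter COMMENT mode (saw '/*')
exit COMMENT mode (now at pos=36)
pos=37: enter COMMENT mode (saw '/*')
pos=37: ERROR — unterminated comment (reached EOF)

Answer: 37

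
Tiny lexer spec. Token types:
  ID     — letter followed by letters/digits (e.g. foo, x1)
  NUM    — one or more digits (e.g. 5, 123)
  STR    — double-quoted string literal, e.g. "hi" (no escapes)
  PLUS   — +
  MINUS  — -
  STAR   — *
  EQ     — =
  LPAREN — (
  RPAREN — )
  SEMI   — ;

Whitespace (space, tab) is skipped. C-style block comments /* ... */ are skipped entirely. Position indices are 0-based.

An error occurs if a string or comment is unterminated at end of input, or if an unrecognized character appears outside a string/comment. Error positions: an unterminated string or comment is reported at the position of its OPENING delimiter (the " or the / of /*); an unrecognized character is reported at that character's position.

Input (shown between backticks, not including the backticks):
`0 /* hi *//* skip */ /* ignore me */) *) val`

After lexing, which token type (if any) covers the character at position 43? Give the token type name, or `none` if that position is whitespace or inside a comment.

pos=0: emit NUM '0' (now at pos=1)
pos=2: enter COMMENT mode (saw '/*')
exit COMMENT mode (now at pos=10)
pos=10: enter COMMENT mode (saw '/*')
exit COMMENT mode (now at pos=20)
pos=21: enter COMMENT mode (saw '/*')
exit COMMENT mode (now at pos=36)
pos=36: emit RPAREN ')'
pos=38: emit STAR '*'
pos=39: emit RPAREN ')'
pos=41: emit ID 'val' (now at pos=44)
DONE. 5 tokens: [NUM, RPAREN, STAR, RPAREN, ID]
Position 43: char is 'l' -> ID

Answer: ID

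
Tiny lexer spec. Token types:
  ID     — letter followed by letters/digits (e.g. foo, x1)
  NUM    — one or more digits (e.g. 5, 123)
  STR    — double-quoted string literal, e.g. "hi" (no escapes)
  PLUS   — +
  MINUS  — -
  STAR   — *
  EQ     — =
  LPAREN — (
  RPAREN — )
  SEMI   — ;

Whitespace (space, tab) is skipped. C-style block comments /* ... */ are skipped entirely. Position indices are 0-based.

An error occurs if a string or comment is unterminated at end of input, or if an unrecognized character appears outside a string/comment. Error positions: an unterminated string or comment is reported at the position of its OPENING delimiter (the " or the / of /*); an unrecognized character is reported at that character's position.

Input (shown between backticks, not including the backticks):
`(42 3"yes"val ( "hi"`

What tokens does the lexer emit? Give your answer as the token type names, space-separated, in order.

pos=0: emit LPAREN '('
pos=1: emit NUM '42' (now at pos=3)
pos=4: emit NUM '3' (now at pos=5)
pos=5: enter STRING mode
pos=5: emit STR "yes" (now at pos=10)
pos=10: emit ID 'val' (now at pos=13)
pos=14: emit LPAREN '('
pos=16: enter STRING mode
pos=16: emit STR "hi" (now at pos=20)
DONE. 7 tokens: [LPAREN, NUM, NUM, STR, ID, LPAREN, STR]

Answer: LPAREN NUM NUM STR ID LPAREN STR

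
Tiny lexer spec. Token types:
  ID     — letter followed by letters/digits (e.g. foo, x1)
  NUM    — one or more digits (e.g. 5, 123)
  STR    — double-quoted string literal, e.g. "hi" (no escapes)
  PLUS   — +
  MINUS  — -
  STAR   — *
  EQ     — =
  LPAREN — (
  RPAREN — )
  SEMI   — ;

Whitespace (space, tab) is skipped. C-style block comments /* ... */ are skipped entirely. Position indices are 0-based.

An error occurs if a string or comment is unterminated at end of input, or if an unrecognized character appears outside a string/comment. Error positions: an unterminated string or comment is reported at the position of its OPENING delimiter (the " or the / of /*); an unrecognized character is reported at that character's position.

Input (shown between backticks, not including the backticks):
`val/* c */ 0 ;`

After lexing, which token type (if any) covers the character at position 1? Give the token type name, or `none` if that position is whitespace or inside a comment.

Answer: ID

Derivation:
pos=0: emit ID 'val' (now at pos=3)
pos=3: enter COMMENT mode (saw '/*')
exit COMMENT mode (now at pos=10)
pos=11: emit NUM '0' (now at pos=12)
pos=13: emit SEMI ';'
DONE. 3 tokens: [ID, NUM, SEMI]
Position 1: char is 'a' -> ID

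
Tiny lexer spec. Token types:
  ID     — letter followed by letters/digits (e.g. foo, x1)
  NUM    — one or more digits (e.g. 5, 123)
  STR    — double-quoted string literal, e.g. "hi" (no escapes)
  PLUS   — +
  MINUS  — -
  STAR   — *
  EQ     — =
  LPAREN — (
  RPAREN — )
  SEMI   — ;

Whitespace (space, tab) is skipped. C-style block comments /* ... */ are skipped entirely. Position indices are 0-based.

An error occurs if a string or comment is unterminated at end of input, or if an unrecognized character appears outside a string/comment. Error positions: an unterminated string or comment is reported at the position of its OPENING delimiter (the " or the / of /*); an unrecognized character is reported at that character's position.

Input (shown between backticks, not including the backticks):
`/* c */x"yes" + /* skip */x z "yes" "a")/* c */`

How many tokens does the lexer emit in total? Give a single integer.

Answer: 8

Derivation:
pos=0: enter COMMENT mode (saw '/*')
exit COMMENT mode (now at pos=7)
pos=7: emit ID 'x' (now at pos=8)
pos=8: enter STRING mode
pos=8: emit STR "yes" (now at pos=13)
pos=14: emit PLUS '+'
pos=16: enter COMMENT mode (saw '/*')
exit COMMENT mode (now at pos=26)
pos=26: emit ID 'x' (now at pos=27)
pos=28: emit ID 'z' (now at pos=29)
pos=30: enter STRING mode
pos=30: emit STR "yes" (now at pos=35)
pos=36: enter STRING mode
pos=36: emit STR "a" (now at pos=39)
pos=39: emit RPAREN ')'
pos=40: enter COMMENT mode (saw '/*')
exit COMMENT mode (now at pos=47)
DONE. 8 tokens: [ID, STR, PLUS, ID, ID, STR, STR, RPAREN]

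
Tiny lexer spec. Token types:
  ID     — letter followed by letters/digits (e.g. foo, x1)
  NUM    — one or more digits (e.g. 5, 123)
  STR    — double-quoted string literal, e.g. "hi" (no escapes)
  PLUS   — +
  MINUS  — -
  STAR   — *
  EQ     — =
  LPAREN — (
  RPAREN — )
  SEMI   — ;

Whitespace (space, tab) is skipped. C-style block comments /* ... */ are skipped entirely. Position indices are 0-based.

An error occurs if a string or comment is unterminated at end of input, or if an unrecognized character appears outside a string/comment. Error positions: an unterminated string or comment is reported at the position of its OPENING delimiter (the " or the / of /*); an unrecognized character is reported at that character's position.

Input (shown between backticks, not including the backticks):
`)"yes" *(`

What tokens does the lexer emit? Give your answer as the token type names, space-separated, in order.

pos=0: emit RPAREN ')'
pos=1: enter STRING mode
pos=1: emit STR "yes" (now at pos=6)
pos=7: emit STAR '*'
pos=8: emit LPAREN '('
DONE. 4 tokens: [RPAREN, STR, STAR, LPAREN]

Answer: RPAREN STR STAR LPAREN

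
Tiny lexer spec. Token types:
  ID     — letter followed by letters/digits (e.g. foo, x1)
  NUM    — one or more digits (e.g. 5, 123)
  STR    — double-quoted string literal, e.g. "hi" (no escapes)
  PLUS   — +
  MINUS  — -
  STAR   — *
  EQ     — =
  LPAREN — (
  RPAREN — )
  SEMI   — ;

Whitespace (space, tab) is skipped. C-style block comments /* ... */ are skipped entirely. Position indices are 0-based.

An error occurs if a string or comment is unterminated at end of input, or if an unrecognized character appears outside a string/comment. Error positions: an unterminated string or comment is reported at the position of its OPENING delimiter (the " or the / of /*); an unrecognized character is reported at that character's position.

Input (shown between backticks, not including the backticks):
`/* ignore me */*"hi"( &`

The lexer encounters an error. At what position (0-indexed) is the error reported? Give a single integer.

pos=0: enter COMMENT mode (saw '/*')
exit COMMENT mode (now at pos=15)
pos=15: emit STAR '*'
pos=16: enter STRING mode
pos=16: emit STR "hi" (now at pos=20)
pos=20: emit LPAREN '('
pos=22: ERROR — unrecognized char '&'

Answer: 22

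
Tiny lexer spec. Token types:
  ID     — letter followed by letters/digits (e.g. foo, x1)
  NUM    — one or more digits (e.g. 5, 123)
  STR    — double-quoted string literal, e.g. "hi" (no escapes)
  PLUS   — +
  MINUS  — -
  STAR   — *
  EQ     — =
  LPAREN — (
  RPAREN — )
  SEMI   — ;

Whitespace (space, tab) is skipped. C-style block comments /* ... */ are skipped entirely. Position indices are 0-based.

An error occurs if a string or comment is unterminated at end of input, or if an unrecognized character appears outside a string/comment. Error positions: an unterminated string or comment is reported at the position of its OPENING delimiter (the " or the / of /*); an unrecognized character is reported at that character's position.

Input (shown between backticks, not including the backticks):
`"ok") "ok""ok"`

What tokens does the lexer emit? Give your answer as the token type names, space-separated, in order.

pos=0: enter STRING mode
pos=0: emit STR "ok" (now at pos=4)
pos=4: emit RPAREN ')'
pos=6: enter STRING mode
pos=6: emit STR "ok" (now at pos=10)
pos=10: enter STRING mode
pos=10: emit STR "ok" (now at pos=14)
DONE. 4 tokens: [STR, RPAREN, STR, STR]

Answer: STR RPAREN STR STR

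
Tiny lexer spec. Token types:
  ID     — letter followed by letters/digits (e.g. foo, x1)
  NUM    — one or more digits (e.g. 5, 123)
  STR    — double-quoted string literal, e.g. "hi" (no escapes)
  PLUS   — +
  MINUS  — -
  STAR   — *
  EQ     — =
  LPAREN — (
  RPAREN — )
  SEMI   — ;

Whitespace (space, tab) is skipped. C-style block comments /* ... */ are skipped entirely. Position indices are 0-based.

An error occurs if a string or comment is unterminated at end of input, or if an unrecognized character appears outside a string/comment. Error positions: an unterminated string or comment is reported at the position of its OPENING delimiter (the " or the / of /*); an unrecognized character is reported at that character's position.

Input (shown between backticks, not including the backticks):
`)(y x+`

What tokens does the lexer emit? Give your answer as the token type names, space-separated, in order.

pos=0: emit RPAREN ')'
pos=1: emit LPAREN '('
pos=2: emit ID 'y' (now at pos=3)
pos=4: emit ID 'x' (now at pos=5)
pos=5: emit PLUS '+'
DONE. 5 tokens: [RPAREN, LPAREN, ID, ID, PLUS]

Answer: RPAREN LPAREN ID ID PLUS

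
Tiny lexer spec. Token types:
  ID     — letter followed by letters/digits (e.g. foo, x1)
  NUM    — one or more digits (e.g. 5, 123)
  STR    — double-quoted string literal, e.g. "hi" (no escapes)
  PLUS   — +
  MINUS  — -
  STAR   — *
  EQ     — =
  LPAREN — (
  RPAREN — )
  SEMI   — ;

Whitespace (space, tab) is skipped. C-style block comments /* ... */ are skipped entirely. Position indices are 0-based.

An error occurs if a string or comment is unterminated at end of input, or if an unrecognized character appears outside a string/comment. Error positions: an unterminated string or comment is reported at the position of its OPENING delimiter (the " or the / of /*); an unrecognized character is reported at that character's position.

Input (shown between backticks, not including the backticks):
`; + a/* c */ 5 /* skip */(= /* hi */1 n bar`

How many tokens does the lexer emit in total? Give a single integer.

Answer: 9

Derivation:
pos=0: emit SEMI ';'
pos=2: emit PLUS '+'
pos=4: emit ID 'a' (now at pos=5)
pos=5: enter COMMENT mode (saw '/*')
exit COMMENT mode (now at pos=12)
pos=13: emit NUM '5' (now at pos=14)
pos=15: enter COMMENT mode (saw '/*')
exit COMMENT mode (now at pos=25)
pos=25: emit LPAREN '('
pos=26: emit EQ '='
pos=28: enter COMMENT mode (saw '/*')
exit COMMENT mode (now at pos=36)
pos=36: emit NUM '1' (now at pos=37)
pos=38: emit ID 'n' (now at pos=39)
pos=40: emit ID 'bar' (now at pos=43)
DONE. 9 tokens: [SEMI, PLUS, ID, NUM, LPAREN, EQ, NUM, ID, ID]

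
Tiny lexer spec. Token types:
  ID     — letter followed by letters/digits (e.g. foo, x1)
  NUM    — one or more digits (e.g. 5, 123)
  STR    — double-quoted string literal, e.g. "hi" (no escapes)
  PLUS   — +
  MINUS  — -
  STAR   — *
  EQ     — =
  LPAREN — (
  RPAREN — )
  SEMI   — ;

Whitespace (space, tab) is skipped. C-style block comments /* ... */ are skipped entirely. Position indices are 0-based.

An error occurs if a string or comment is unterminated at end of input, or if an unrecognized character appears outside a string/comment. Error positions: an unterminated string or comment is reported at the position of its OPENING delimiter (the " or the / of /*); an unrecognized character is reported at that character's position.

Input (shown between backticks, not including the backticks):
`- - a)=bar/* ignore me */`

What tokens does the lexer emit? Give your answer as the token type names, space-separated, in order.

Answer: MINUS MINUS ID RPAREN EQ ID

Derivation:
pos=0: emit MINUS '-'
pos=2: emit MINUS '-'
pos=4: emit ID 'a' (now at pos=5)
pos=5: emit RPAREN ')'
pos=6: emit EQ '='
pos=7: emit ID 'bar' (now at pos=10)
pos=10: enter COMMENT mode (saw '/*')
exit COMMENT mode (now at pos=25)
DONE. 6 tokens: [MINUS, MINUS, ID, RPAREN, EQ, ID]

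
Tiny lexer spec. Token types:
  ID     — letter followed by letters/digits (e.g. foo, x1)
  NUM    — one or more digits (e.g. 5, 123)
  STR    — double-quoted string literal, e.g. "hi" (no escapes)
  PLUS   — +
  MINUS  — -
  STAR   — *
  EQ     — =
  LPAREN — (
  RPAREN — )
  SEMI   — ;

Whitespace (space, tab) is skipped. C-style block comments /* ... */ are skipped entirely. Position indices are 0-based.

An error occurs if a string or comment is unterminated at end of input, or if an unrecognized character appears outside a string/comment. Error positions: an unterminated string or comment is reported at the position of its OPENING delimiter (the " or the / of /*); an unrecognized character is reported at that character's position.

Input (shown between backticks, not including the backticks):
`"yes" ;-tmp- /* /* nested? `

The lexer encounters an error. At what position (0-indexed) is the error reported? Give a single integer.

pos=0: enter STRING mode
pos=0: emit STR "yes" (now at pos=5)
pos=6: emit SEMI ';'
pos=7: emit MINUS '-'
pos=8: emit ID 'tmp' (now at pos=11)
pos=11: emit MINUS '-'
pos=13: enter COMMENT mode (saw '/*')
pos=13: ERROR — unterminated comment (reached EOF)

Answer: 13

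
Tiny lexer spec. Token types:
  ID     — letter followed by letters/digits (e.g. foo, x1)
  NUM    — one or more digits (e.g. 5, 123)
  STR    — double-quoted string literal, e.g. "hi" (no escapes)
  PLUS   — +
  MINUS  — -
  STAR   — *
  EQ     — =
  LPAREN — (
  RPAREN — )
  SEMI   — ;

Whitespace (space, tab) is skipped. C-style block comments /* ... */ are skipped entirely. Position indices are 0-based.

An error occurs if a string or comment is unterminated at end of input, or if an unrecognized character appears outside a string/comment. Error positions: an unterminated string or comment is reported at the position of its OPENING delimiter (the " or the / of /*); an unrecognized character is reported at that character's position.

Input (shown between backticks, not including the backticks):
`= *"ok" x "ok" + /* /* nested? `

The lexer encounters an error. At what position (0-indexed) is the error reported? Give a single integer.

Answer: 17

Derivation:
pos=0: emit EQ '='
pos=2: emit STAR '*'
pos=3: enter STRING mode
pos=3: emit STR "ok" (now at pos=7)
pos=8: emit ID 'x' (now at pos=9)
pos=10: enter STRING mode
pos=10: emit STR "ok" (now at pos=14)
pos=15: emit PLUS '+'
pos=17: enter COMMENT mode (saw '/*')
pos=17: ERROR — unterminated comment (reached EOF)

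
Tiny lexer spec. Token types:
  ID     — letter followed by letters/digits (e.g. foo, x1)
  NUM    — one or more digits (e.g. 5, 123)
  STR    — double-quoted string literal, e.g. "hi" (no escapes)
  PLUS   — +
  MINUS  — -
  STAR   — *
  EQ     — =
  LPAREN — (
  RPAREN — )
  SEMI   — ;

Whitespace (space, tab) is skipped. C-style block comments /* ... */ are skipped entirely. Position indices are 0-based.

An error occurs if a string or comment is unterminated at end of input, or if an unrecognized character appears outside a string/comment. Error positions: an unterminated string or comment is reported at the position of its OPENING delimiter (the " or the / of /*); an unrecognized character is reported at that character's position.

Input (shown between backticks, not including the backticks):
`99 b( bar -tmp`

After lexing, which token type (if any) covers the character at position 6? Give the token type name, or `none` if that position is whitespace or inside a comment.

Answer: ID

Derivation:
pos=0: emit NUM '99' (now at pos=2)
pos=3: emit ID 'b' (now at pos=4)
pos=4: emit LPAREN '('
pos=6: emit ID 'bar' (now at pos=9)
pos=10: emit MINUS '-'
pos=11: emit ID 'tmp' (now at pos=14)
DONE. 6 tokens: [NUM, ID, LPAREN, ID, MINUS, ID]
Position 6: char is 'b' -> ID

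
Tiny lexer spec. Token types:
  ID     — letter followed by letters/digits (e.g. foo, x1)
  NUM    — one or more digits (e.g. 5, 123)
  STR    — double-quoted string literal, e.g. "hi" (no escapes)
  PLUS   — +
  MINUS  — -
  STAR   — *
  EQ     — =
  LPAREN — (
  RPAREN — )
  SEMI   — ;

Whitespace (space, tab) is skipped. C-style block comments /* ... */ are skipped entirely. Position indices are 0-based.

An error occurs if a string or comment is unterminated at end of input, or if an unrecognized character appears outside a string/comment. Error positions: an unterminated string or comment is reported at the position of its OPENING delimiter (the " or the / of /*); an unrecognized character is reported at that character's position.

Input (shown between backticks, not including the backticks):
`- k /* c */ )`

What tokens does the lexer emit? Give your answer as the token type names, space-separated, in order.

Answer: MINUS ID RPAREN

Derivation:
pos=0: emit MINUS '-'
pos=2: emit ID 'k' (now at pos=3)
pos=4: enter COMMENT mode (saw '/*')
exit COMMENT mode (now at pos=11)
pos=12: emit RPAREN ')'
DONE. 3 tokens: [MINUS, ID, RPAREN]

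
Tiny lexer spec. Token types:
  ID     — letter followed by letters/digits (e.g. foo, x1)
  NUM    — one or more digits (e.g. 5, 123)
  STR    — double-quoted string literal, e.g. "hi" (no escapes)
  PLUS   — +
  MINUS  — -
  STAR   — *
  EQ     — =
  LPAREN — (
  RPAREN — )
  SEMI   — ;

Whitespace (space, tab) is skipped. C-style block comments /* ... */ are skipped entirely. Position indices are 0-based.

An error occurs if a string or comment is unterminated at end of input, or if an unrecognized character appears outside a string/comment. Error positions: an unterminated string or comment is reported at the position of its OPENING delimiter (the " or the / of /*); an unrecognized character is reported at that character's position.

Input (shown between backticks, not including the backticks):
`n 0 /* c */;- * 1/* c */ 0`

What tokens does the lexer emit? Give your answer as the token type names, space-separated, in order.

pos=0: emit ID 'n' (now at pos=1)
pos=2: emit NUM '0' (now at pos=3)
pos=4: enter COMMENT mode (saw '/*')
exit COMMENT mode (now at pos=11)
pos=11: emit SEMI ';'
pos=12: emit MINUS '-'
pos=14: emit STAR '*'
pos=16: emit NUM '1' (now at pos=17)
pos=17: enter COMMENT mode (saw '/*')
exit COMMENT mode (now at pos=24)
pos=25: emit NUM '0' (now at pos=26)
DONE. 7 tokens: [ID, NUM, SEMI, MINUS, STAR, NUM, NUM]

Answer: ID NUM SEMI MINUS STAR NUM NUM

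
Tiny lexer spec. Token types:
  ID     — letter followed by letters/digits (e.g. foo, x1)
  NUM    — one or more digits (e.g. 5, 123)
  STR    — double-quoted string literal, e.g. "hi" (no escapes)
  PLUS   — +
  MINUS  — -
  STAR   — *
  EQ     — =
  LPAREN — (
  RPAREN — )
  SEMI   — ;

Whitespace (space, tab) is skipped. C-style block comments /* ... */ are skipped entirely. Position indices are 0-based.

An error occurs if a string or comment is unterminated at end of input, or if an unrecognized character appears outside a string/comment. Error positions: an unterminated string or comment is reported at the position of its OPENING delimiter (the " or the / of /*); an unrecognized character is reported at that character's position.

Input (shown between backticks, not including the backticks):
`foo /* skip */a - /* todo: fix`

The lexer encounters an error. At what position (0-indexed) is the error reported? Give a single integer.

pos=0: emit ID 'foo' (now at pos=3)
pos=4: enter COMMENT mode (saw '/*')
exit COMMENT mode (now at pos=14)
pos=14: emit ID 'a' (now at pos=15)
pos=16: emit MINUS '-'
pos=18: enter COMMENT mode (saw '/*')
pos=18: ERROR — unterminated comment (reached EOF)

Answer: 18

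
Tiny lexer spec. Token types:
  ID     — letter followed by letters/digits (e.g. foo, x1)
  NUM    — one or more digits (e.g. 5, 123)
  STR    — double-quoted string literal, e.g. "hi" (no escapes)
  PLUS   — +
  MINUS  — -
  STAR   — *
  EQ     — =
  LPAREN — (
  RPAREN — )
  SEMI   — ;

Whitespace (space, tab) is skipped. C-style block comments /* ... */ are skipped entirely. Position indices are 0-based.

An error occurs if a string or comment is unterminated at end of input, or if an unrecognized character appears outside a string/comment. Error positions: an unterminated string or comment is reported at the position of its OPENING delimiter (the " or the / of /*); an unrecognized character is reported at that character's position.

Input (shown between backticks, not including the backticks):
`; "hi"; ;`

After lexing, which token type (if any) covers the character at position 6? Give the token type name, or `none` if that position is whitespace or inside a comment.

Answer: SEMI

Derivation:
pos=0: emit SEMI ';'
pos=2: enter STRING mode
pos=2: emit STR "hi" (now at pos=6)
pos=6: emit SEMI ';'
pos=8: emit SEMI ';'
DONE. 4 tokens: [SEMI, STR, SEMI, SEMI]
Position 6: char is ';' -> SEMI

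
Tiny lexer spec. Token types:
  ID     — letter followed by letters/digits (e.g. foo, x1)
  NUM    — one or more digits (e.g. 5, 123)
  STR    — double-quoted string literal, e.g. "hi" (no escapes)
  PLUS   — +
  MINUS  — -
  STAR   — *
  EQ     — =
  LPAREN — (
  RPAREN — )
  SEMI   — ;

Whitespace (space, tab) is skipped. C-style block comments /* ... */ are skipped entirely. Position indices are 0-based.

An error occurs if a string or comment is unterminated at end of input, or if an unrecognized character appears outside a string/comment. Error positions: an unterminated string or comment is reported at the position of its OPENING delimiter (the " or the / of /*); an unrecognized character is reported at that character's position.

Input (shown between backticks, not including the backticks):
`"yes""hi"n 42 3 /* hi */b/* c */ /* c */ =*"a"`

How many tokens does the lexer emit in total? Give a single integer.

pos=0: enter STRING mode
pos=0: emit STR "yes" (now at pos=5)
pos=5: enter STRING mode
pos=5: emit STR "hi" (now at pos=9)
pos=9: emit ID 'n' (now at pos=10)
pos=11: emit NUM '42' (now at pos=13)
pos=14: emit NUM '3' (now at pos=15)
pos=16: enter COMMENT mode (saw '/*')
exit COMMENT mode (now at pos=24)
pos=24: emit ID 'b' (now at pos=25)
pos=25: enter COMMENT mode (saw '/*')
exit COMMENT mode (now at pos=32)
pos=33: enter COMMENT mode (saw '/*')
exit COMMENT mode (now at pos=40)
pos=41: emit EQ '='
pos=42: emit STAR '*'
pos=43: enter STRING mode
pos=43: emit STR "a" (now at pos=46)
DONE. 9 tokens: [STR, STR, ID, NUM, NUM, ID, EQ, STAR, STR]

Answer: 9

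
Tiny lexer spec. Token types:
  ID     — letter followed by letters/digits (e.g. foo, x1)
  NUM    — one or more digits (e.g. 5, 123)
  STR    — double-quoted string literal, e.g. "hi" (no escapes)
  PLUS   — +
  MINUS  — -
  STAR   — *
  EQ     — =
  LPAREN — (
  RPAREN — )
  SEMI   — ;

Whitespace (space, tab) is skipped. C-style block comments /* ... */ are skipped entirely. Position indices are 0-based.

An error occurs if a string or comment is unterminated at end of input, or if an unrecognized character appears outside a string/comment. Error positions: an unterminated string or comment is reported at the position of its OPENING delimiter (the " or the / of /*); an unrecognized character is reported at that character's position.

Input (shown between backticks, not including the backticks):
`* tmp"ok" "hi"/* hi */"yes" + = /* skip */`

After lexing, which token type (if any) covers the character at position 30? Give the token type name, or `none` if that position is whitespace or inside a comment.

pos=0: emit STAR '*'
pos=2: emit ID 'tmp' (now at pos=5)
pos=5: enter STRING mode
pos=5: emit STR "ok" (now at pos=9)
pos=10: enter STRING mode
pos=10: emit STR "hi" (now at pos=14)
pos=14: enter COMMENT mode (saw '/*')
exit COMMENT mode (now at pos=22)
pos=22: enter STRING mode
pos=22: emit STR "yes" (now at pos=27)
pos=28: emit PLUS '+'
pos=30: emit EQ '='
pos=32: enter COMMENT mode (saw '/*')
exit COMMENT mode (now at pos=42)
DONE. 7 tokens: [STAR, ID, STR, STR, STR, PLUS, EQ]
Position 30: char is '=' -> EQ

Answer: EQ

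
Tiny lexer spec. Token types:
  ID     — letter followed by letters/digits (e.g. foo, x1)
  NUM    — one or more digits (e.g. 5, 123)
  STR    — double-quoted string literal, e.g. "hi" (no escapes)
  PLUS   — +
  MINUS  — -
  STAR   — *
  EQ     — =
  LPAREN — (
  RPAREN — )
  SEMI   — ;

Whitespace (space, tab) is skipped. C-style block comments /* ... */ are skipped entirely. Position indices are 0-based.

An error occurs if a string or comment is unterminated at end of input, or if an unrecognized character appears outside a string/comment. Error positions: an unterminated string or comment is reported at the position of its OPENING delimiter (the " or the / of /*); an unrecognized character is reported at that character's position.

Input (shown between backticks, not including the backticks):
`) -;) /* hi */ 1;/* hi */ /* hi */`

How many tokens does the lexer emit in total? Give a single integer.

Answer: 6

Derivation:
pos=0: emit RPAREN ')'
pos=2: emit MINUS '-'
pos=3: emit SEMI ';'
pos=4: emit RPAREN ')'
pos=6: enter COMMENT mode (saw '/*')
exit COMMENT mode (now at pos=14)
pos=15: emit NUM '1' (now at pos=16)
pos=16: emit SEMI ';'
pos=17: enter COMMENT mode (saw '/*')
exit COMMENT mode (now at pos=25)
pos=26: enter COMMENT mode (saw '/*')
exit COMMENT mode (now at pos=34)
DONE. 6 tokens: [RPAREN, MINUS, SEMI, RPAREN, NUM, SEMI]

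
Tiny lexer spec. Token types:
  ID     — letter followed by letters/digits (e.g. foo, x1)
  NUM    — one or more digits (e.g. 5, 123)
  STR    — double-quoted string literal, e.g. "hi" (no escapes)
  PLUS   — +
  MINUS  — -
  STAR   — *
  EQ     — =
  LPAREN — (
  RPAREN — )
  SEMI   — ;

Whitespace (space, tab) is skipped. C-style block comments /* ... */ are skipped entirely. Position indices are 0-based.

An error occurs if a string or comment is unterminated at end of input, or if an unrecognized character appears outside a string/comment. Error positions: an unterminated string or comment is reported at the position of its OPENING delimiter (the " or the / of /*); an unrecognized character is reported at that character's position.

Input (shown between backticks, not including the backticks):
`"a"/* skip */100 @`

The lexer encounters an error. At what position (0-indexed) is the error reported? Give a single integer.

pos=0: enter STRING mode
pos=0: emit STR "a" (now at pos=3)
pos=3: enter COMMENT mode (saw '/*')
exit COMMENT mode (now at pos=13)
pos=13: emit NUM '100' (now at pos=16)
pos=17: ERROR — unrecognized char '@'

Answer: 17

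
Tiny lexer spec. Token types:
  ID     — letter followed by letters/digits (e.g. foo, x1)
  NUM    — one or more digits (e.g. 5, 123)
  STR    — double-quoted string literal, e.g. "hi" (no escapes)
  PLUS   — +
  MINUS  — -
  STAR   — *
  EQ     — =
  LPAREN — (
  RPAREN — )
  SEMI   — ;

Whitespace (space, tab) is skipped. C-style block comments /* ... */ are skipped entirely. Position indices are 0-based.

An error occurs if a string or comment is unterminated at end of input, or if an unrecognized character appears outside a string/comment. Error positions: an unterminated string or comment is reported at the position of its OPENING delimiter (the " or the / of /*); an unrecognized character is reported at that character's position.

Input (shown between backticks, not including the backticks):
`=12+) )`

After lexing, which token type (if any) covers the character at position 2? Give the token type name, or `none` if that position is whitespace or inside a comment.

pos=0: emit EQ '='
pos=1: emit NUM '12' (now at pos=3)
pos=3: emit PLUS '+'
pos=4: emit RPAREN ')'
pos=6: emit RPAREN ')'
DONE. 5 tokens: [EQ, NUM, PLUS, RPAREN, RPAREN]
Position 2: char is '2' -> NUM

Answer: NUM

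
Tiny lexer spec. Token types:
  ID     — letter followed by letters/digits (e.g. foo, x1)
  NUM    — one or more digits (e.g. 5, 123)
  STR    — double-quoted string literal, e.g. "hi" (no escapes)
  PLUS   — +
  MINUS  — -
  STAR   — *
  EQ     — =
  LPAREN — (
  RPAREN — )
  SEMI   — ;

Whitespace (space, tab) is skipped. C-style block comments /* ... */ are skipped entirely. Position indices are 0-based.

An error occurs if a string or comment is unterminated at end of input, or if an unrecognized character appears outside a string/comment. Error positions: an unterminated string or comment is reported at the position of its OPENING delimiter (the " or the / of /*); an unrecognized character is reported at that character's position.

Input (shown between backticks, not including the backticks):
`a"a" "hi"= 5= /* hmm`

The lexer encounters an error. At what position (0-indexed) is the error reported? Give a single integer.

pos=0: emit ID 'a' (now at pos=1)
pos=1: enter STRING mode
pos=1: emit STR "a" (now at pos=4)
pos=5: enter STRING mode
pos=5: emit STR "hi" (now at pos=9)
pos=9: emit EQ '='
pos=11: emit NUM '5' (now at pos=12)
pos=12: emit EQ '='
pos=14: enter COMMENT mode (saw '/*')
pos=14: ERROR — unterminated comment (reached EOF)

Answer: 14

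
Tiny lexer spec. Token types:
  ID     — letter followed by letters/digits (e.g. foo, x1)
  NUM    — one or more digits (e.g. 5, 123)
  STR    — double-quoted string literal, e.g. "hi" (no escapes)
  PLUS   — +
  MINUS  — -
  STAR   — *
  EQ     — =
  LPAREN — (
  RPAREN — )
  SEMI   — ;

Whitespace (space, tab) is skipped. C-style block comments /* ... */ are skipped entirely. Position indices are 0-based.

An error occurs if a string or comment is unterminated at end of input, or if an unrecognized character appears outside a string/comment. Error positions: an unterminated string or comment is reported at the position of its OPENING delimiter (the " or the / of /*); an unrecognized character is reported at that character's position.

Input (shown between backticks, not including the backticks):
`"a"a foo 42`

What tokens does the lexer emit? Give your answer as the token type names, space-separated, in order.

Answer: STR ID ID NUM

Derivation:
pos=0: enter STRING mode
pos=0: emit STR "a" (now at pos=3)
pos=3: emit ID 'a' (now at pos=4)
pos=5: emit ID 'foo' (now at pos=8)
pos=9: emit NUM '42' (now at pos=11)
DONE. 4 tokens: [STR, ID, ID, NUM]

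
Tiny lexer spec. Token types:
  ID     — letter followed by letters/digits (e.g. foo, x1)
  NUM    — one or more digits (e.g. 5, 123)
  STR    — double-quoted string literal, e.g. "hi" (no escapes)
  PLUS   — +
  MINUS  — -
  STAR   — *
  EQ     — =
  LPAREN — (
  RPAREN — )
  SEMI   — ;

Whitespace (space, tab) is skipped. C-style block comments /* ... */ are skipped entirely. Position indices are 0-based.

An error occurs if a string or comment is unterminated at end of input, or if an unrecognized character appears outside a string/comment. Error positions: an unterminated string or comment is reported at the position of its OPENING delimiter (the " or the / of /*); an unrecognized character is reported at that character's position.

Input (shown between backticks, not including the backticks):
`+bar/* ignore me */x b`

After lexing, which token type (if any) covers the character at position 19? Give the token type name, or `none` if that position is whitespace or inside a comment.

pos=0: emit PLUS '+'
pos=1: emit ID 'bar' (now at pos=4)
pos=4: enter COMMENT mode (saw '/*')
exit COMMENT mode (now at pos=19)
pos=19: emit ID 'x' (now at pos=20)
pos=21: emit ID 'b' (now at pos=22)
DONE. 4 tokens: [PLUS, ID, ID, ID]
Position 19: char is 'x' -> ID

Answer: ID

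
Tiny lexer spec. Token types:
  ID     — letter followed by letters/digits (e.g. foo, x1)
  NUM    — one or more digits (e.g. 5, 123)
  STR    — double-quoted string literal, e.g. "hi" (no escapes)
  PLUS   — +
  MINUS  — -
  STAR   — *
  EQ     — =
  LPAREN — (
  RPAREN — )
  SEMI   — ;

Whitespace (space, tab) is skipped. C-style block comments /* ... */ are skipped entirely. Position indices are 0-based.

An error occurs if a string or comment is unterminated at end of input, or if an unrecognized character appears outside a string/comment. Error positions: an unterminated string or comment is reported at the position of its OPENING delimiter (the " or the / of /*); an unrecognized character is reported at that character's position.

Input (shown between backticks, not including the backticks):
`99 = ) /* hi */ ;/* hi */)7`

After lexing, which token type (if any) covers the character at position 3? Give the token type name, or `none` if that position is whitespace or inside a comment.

Answer: EQ

Derivation:
pos=0: emit NUM '99' (now at pos=2)
pos=3: emit EQ '='
pos=5: emit RPAREN ')'
pos=7: enter COMMENT mode (saw '/*')
exit COMMENT mode (now at pos=15)
pos=16: emit SEMI ';'
pos=17: enter COMMENT mode (saw '/*')
exit COMMENT mode (now at pos=25)
pos=25: emit RPAREN ')'
pos=26: emit NUM '7' (now at pos=27)
DONE. 6 tokens: [NUM, EQ, RPAREN, SEMI, RPAREN, NUM]
Position 3: char is '=' -> EQ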